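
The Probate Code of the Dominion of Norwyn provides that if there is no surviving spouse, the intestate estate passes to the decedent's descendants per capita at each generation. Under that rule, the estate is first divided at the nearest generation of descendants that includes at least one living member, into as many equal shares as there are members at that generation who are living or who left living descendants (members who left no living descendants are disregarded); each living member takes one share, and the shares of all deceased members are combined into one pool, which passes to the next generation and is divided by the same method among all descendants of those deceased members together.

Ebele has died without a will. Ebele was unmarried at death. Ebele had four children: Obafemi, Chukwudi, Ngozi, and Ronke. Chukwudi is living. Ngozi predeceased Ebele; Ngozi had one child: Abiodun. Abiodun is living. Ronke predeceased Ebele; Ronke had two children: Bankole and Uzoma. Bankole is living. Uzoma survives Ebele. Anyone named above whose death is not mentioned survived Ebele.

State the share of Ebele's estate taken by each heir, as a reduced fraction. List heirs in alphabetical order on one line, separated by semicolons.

There is no surviving spouse, so the entire estate passes to Ebele's descendants per capita at each generation.
At generation 1 (Obafemi, Chukwudi, Ngozi, Ronke) there are 4 shares of (1)/4 = 1/4 each.
Living: Obafemi and Chukwudi — each takes 1/4.
Deceased: Ngozi and Ronke. Their combined 1/2 is pooled and carried to generation 2.
At generation 2 (Abiodun, Bankole, Uzoma) there are 3 shares of (1/2)/3 = 1/6 each.
Living: Abiodun, Bankole, and Uzoma — each takes 1/6.

Abiodun 1/6; Bankole 1/6; Chukwudi 1/4; Obafemi 1/4; Uzoma 1/6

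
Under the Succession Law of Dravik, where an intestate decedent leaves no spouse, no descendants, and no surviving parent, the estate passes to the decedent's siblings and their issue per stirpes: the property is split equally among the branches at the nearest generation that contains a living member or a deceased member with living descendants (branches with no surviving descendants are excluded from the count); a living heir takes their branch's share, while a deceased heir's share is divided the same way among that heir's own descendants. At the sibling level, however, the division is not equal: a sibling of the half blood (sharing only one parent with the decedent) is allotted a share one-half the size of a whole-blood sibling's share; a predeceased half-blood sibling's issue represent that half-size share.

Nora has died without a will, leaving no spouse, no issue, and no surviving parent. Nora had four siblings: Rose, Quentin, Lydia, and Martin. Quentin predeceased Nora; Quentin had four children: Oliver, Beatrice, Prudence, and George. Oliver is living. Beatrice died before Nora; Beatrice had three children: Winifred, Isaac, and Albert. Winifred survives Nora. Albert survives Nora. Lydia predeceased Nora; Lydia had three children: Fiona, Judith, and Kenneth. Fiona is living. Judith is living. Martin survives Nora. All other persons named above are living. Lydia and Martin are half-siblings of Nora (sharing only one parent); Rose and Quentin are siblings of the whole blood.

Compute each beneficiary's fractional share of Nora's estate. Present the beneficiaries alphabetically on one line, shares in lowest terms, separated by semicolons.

No spouse, descendants, or parent survives, so the estate passes to Nora's siblings per stirpes.
Half-blood siblings count for one-half the weight of whole-blood siblings at the initial division.
Dividing 1 in proportion to weights (total weight 3): Rose (weight 1) → 1/3; Quentin (weight 1) → 1/3; Lydia (weight 1/2) → 1/6; Martin (weight 1/2) → 1/6.
Rose is living and takes 1/3.
Quentin predeceased; the 1/3 allotted to Quentin's branch passes to Quentin's issue by representation.
The 1/3 is divided into 4 equal shares of 1/12 among Oliver, Beatrice, Prudence, George.
Oliver is living and takes 1/12.
Beatrice predeceased; the 1/12 allotted to Beatrice's branch passes to Beatrice's issue by representation.
The 1/12 is divided into 3 equal shares of 1/36 among Winifred, Isaac, Albert.
Winifred is living and takes 1/36.
Isaac is living and takes 1/36.
Albert is living and takes 1/36.
Prudence is living and takes 1/12.
George is living and takes 1/12.
Lydia predeceased; the 1/6 allotted to Lydia's branch passes to Lydia's issue by representation.
The 1/6 is divided into 3 equal shares of 1/18 among Fiona, Judith, Kenneth.
Fiona is living and takes 1/18.
Judith is living and takes 1/18.
Kenneth is living and takes 1/18.
Martin is living and takes 1/6.

Albert 1/36; Fiona 1/18; George 1/12; Isaac 1/36; Judith 1/18; Kenneth 1/18; Martin 1/6; Oliver 1/12; Prudence 1/12; Rose 1/3; Winifred 1/36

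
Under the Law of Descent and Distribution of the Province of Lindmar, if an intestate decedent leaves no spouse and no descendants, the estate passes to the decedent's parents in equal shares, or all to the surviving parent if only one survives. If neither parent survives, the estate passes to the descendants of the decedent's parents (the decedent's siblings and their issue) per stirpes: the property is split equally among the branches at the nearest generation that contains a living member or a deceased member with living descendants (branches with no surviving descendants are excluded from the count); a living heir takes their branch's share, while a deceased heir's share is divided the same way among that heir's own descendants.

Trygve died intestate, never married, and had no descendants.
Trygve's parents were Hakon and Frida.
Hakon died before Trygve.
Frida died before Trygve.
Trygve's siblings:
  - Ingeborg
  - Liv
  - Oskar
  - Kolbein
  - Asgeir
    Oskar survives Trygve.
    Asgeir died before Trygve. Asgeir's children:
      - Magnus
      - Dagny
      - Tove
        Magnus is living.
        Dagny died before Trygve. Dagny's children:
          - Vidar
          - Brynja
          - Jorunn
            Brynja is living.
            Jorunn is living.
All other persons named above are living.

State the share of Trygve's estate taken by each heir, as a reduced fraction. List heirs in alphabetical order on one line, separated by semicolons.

Brynja 1/45; Ingeborg 1/5; Jorunn 1/45; Kolbein 1/5; Liv 1/5; Magnus 1/15; Oskar 1/5; Tove 1/15; Vidar 1/45

Neither parent survives and there are no descendants, so the estate passes to Trygve's siblings and their issue per stirpes.
The estate is divided into 5 equal shares of 1/5 among Ingeborg, Liv, Oskar, Kolbein, Asgeir.
Ingeborg is living and takes 1/5.
Liv is living and takes 1/5.
Oskar is living and takes 1/5.
Kolbein is living and takes 1/5.
Asgeir predeceased; the 1/5 allotted to Asgeir's branch passes to Asgeir's issue by representation.
The 1/5 is divided into 3 equal shares of 1/15 among Magnus, Dagny, Tove.
Magnus is living and takes 1/15.
Dagny predeceased; the 1/15 allotted to Dagny's branch passes to Dagny's issue by representation.
The 1/15 is divided into 3 equal shares of 1/45 among Vidar, Brynja, Jorunn.
Vidar is living and takes 1/45.
Brynja is living and takes 1/45.
Jorunn is living and takes 1/45.
Tove is living and takes 1/15.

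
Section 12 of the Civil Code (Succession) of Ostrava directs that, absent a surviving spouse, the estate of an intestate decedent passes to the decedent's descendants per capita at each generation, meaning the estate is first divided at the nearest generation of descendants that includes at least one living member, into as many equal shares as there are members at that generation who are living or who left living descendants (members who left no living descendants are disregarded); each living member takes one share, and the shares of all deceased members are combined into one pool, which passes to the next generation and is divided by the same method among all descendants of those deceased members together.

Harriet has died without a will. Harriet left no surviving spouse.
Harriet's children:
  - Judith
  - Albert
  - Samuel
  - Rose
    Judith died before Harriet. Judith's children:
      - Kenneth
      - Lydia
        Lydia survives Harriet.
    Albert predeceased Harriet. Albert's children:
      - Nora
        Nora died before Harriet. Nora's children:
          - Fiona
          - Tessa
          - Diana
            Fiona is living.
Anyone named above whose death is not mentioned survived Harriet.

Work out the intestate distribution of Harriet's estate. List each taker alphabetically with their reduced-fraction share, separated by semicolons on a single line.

There is no surviving spouse, so the entire estate passes to Harriet's descendants per capita at each generation.
At generation 1 (Judith, Albert, Samuel, Rose) there are 4 shares of (1)/4 = 1/4 each.
Living: Samuel and Rose — each takes 1/4.
Deceased: Judith and Albert. Their combined 1/2 is pooled and carried to generation 2.
At generation 2 (Kenneth, Lydia, Nora) there are 3 shares of (1/2)/3 = 1/6 each.
Living: Kenneth and Lydia — each takes 1/6.
Deceased: Nora. That 1/6 share is carried to generation 3.
At generation 3 (Fiona, Tessa, Diana) there are 3 shares of (1/6)/3 = 1/18 each.
Living: Fiona, Tessa, and Diana — each takes 1/18.

Diana 1/18; Fiona 1/18; Kenneth 1/6; Lydia 1/6; Rose 1/4; Samuel 1/4; Tessa 1/18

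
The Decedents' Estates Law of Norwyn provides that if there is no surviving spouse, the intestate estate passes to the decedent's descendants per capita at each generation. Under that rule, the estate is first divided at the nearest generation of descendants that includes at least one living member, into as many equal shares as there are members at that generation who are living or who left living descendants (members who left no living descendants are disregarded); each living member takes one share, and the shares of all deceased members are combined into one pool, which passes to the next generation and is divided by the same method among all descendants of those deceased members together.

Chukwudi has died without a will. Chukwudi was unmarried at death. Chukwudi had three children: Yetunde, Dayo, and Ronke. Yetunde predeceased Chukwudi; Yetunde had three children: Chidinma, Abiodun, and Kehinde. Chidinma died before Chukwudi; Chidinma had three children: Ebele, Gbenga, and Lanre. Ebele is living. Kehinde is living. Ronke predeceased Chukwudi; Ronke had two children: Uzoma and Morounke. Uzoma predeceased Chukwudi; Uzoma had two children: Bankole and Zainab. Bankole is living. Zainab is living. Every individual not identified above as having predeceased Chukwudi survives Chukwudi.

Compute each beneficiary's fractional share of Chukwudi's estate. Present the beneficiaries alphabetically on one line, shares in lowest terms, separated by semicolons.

Abiodun 2/15; Bankole 4/75; Dayo 1/3; Ebele 4/75; Gbenga 4/75; Kehinde 2/15; Lanre 4/75; Morounke 2/15; Zainab 4/75

There is no surviving spouse, so the entire estate passes to Chukwudi's descendants per capita at each generation.
At generation 1 (Yetunde, Dayo, Ronke) there are 3 shares of (1)/3 = 1/3 each.
Living: Dayo — each takes 1/3.
Deceased: Yetunde and Ronke. Their combined 2/3 is pooled and carried to generation 2.
At generation 2 (Chidinma, Abiodun, Kehinde, Uzoma, Morounke) there are 5 shares of (2/3)/5 = 2/15 each.
Living: Abiodun, Kehinde, and Morounke — each takes 2/15.
Deceased: Chidinma and Uzoma. Their combined 4/15 is pooled and carried to generation 3.
At generation 3 (Ebele, Gbenga, Lanre, Bankole, Zainab) there are 5 shares of (4/15)/5 = 4/75 each.
Living: Ebele, Gbenga, Lanre, Bankole, and Zainab — each takes 4/75.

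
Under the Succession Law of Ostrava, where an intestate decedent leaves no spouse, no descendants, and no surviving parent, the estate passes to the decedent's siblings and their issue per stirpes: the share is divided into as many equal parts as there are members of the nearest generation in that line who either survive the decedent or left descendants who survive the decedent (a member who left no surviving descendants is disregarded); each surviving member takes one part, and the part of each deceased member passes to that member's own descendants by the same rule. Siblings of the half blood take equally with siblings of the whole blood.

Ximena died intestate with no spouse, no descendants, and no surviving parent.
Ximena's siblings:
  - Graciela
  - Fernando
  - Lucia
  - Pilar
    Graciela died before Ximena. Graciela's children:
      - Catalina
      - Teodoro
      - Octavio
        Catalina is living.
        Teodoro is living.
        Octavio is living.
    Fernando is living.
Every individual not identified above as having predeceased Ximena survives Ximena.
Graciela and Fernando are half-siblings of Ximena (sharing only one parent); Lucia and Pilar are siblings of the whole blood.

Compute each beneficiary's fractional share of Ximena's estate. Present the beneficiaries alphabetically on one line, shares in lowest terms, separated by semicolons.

No spouse, descendants, or parent survives, so the estate passes to Ximena's siblings per stirpes.
Half-blood and whole-blood siblings take equally under the stated rule.
The estate is divided into 4 equal shares of 1/4 among Graciela, Fernando, Lucia, Pilar.
Graciela predeceased; the 1/4 allotted to Graciela's branch passes to Graciela's issue by representation.
The 1/4 is divided into 3 equal shares of 1/12 among Catalina, Teodoro, Octavio.
Catalina is living and takes 1/12.
Teodoro is living and takes 1/12.
Octavio is living and takes 1/12.
Fernando is living and takes 1/4.
Lucia is living and takes 1/4.
Pilar is living and takes 1/4.

Catalina 1/12; Fernando 1/4; Lucia 1/4; Octavio 1/12; Pilar 1/4; Teodoro 1/12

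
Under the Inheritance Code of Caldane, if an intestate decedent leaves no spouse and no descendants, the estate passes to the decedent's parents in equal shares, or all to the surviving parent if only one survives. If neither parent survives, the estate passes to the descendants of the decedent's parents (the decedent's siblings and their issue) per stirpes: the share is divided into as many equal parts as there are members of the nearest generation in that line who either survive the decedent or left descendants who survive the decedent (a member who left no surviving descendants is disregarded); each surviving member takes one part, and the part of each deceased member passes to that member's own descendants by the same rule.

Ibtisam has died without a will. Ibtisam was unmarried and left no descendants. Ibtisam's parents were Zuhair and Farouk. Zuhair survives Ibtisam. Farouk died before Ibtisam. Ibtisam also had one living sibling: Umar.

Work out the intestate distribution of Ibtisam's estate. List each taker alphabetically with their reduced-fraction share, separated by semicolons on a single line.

Zuhair 1

Only one parent, Zuhair, survives, so Zuhair takes the entire estate. The siblings take nothing because a surviving parent has priority.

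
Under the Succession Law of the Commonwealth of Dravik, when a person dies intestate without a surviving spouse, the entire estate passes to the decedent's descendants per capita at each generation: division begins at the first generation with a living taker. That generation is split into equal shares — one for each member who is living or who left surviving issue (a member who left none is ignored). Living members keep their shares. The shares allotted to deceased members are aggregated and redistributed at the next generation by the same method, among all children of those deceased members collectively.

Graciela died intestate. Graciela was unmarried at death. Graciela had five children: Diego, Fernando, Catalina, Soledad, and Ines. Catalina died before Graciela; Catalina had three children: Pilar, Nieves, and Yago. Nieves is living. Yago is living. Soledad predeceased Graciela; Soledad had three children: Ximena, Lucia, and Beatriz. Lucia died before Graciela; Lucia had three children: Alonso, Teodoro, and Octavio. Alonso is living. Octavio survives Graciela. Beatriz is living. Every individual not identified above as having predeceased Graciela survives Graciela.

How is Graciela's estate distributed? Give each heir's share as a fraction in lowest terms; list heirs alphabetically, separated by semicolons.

There is no surviving spouse, so the entire estate passes to Graciela's descendants per capita at each generation.
At generation 1 (Diego, Fernando, Catalina, Soledad, Ines) there are 5 shares of (1)/5 = 1/5 each.
Living: Diego, Fernando, and Ines — each takes 1/5.
Deceased: Catalina and Soledad. Their combined 2/5 is pooled and carried to generation 2.
At generation 2 (Pilar, Nieves, Yago, Ximena, Lucia, Beatriz) there are 6 shares of (2/5)/6 = 1/15 each.
Living: Pilar, Nieves, Yago, Ximena, and Beatriz — each takes 1/15.
Deceased: Lucia. That 1/15 share is carried to generation 3.
At generation 3 (Alonso, Teodoro, Octavio) there are 3 shares of (1/15)/3 = 1/45 each.
Living: Alonso, Teodoro, and Octavio — each takes 1/45.

Alonso 1/45; Beatriz 1/15; Diego 1/5; Fernando 1/5; Ines 1/5; Nieves 1/15; Octavio 1/45; Pilar 1/15; Teodoro 1/45; Ximena 1/15; Yago 1/15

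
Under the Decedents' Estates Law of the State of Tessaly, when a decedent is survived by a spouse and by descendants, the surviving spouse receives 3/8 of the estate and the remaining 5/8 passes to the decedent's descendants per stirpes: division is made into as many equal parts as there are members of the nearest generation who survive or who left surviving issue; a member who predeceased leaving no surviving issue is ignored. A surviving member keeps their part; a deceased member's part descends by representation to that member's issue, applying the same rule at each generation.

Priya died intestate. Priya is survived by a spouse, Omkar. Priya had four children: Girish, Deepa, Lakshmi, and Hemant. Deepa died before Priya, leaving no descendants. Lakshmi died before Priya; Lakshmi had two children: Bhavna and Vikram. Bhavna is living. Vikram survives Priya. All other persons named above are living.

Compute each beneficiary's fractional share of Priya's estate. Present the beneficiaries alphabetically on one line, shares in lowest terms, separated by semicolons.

Bhavna 5/48; Girish 5/24; Hemant 5/24; Omkar 3/8; Vikram 5/48

Omkar, as surviving spouse, takes 3/8.
The remaining 5/8 passes to Priya's descendants per stirpes.
Deepa left no surviving issue, so that branch lapses and is disregarded.
The 5/8 is divided into 3 equal shares of 5/24 among Girish, Lakshmi, Hemant.
Girish is living and takes 5/24.
Lakshmi predeceased; the 5/24 allotted to Lakshmi's branch passes to Lakshmi's issue by representation.
The 5/24 is divided into 2 equal shares of 5/48 among Bhavna, Vikram.
Bhavna is living and takes 5/48.
Vikram is living and takes 5/48.
Hemant is living and takes 5/24.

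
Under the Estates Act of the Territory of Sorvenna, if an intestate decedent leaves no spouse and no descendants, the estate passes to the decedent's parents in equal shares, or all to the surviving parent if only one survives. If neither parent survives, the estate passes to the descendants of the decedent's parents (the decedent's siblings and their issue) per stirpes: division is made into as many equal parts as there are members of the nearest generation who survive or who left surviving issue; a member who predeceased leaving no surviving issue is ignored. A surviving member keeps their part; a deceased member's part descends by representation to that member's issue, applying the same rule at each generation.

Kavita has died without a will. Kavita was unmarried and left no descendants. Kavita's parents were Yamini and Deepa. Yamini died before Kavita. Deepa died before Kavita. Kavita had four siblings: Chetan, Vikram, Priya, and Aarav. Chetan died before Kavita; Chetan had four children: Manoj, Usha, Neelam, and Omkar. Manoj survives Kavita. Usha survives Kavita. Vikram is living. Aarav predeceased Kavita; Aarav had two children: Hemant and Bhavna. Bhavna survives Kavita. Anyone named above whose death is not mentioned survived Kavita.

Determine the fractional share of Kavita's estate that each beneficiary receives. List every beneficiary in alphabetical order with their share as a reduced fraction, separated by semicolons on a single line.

Neither parent survives and there are no descendants, so the estate passes to Kavita's siblings and their issue per stirpes.
The estate is divided into 4 equal shares of 1/4 among Chetan, Vikram, Priya, Aarav.
Chetan predeceased; the 1/4 allotted to Chetan's branch passes to Chetan's issue by representation.
The 1/4 is divided into 4 equal shares of 1/16 among Manoj, Usha, Neelam, Omkar.
Manoj is living and takes 1/16.
Usha is living and takes 1/16.
Neelam is living and takes 1/16.
Omkar is living and takes 1/16.
Vikram is living and takes 1/4.
Priya is living and takes 1/4.
Aarav predeceased; the 1/4 allotted to Aarav's branch passes to Aarav's issue by representation.
The 1/4 is divided into 2 equal shares of 1/8 among Hemant, Bhavna.
Hemant is living and takes 1/8.
Bhavna is living and takes 1/8.

Bhavna 1/8; Hemant 1/8; Manoj 1/16; Neelam 1/16; Omkar 1/16; Priya 1/4; Usha 1/16; Vikram 1/4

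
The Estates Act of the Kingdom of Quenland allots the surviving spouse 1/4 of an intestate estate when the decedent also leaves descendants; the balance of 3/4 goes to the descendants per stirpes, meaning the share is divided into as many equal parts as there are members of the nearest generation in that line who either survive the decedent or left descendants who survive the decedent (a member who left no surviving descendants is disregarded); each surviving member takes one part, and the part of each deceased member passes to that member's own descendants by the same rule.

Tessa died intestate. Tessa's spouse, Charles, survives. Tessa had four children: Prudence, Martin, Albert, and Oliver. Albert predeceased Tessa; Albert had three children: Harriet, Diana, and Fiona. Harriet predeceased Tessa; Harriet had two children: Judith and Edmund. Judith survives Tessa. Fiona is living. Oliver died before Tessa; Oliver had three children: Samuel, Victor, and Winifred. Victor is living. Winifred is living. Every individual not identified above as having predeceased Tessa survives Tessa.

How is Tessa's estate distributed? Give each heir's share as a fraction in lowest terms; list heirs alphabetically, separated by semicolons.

Charles 1/4; Diana 1/16; Edmund 1/32; Fiona 1/16; Judith 1/32; Martin 3/16; Prudence 3/16; Samuel 1/16; Victor 1/16; Winifred 1/16

Charles, as surviving spouse, takes 1/4.
The remaining 3/4 passes to Tessa's descendants per stirpes.
The 3/4 is divided into 4 equal shares of 3/16 among Prudence, Martin, Albert, Oliver.
Prudence is living and takes 3/16.
Martin is living and takes 3/16.
Albert predeceased; the 3/16 allotted to Albert's branch passes to Albert's issue by representation.
The 3/16 is divided into 3 equal shares of 1/16 among Harriet, Diana, Fiona.
Harriet predeceased; the 1/16 allotted to Harriet's branch passes to Harriet's issue by representation.
The 1/16 is divided into 2 equal shares of 1/32 among Judith, Edmund.
Judith is living and takes 1/32.
Edmund is living and takes 1/32.
Diana is living and takes 1/16.
Fiona is living and takes 1/16.
Oliver predeceased; the 3/16 allotted to Oliver's branch passes to Oliver's issue by representation.
The 3/16 is divided into 3 equal shares of 1/16 among Samuel, Victor, Winifred.
Samuel is living and takes 1/16.
Victor is living and takes 1/16.
Winifred is living and takes 1/16.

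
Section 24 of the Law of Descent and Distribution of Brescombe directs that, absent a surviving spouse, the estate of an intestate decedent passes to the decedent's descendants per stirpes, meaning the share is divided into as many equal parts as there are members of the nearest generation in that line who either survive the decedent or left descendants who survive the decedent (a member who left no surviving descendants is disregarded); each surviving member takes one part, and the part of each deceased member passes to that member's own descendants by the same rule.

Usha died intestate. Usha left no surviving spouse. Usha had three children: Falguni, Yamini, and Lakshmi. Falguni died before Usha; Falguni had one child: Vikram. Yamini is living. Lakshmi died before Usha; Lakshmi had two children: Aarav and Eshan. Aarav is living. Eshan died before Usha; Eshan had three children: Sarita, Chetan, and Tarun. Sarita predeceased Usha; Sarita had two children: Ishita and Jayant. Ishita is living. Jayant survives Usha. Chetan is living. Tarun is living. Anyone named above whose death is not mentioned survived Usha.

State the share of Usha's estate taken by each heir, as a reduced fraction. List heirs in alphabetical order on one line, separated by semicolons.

Aarav 1/6; Chetan 1/18; Ishita 1/36; Jayant 1/36; Tarun 1/18; Vikram 1/3; Yamini 1/3

There is no surviving spouse, so the entire estate passes to Usha's descendants per stirpes.
The estate is divided into 3 equal shares of 1/3 among Falguni, Yamini, Lakshmi.
Falguni predeceased; the 1/3 allotted to Falguni's branch passes to Falguni's issue by representation.
Vikram is the sole taker at this level and receives the full 1/3.
Yamini is living and takes 1/3.
Lakshmi predeceased; the 1/3 allotted to Lakshmi's branch passes to Lakshmi's issue by representation.
The 1/3 is divided into 2 equal shares of 1/6 among Aarav, Eshan.
Aarav is living and takes 1/6.
Eshan predeceased; the 1/6 allotted to Eshan's branch passes to Eshan's issue by representation.
The 1/6 is divided into 3 equal shares of 1/18 among Sarita, Chetan, Tarun.
Sarita predeceased; the 1/18 allotted to Sarita's branch passes to Sarita's issue by representation.
The 1/18 is divided into 2 equal shares of 1/36 among Ishita, Jayant.
Ishita is living and takes 1/36.
Jayant is living and takes 1/36.
Chetan is living and takes 1/18.
Tarun is living and takes 1/18.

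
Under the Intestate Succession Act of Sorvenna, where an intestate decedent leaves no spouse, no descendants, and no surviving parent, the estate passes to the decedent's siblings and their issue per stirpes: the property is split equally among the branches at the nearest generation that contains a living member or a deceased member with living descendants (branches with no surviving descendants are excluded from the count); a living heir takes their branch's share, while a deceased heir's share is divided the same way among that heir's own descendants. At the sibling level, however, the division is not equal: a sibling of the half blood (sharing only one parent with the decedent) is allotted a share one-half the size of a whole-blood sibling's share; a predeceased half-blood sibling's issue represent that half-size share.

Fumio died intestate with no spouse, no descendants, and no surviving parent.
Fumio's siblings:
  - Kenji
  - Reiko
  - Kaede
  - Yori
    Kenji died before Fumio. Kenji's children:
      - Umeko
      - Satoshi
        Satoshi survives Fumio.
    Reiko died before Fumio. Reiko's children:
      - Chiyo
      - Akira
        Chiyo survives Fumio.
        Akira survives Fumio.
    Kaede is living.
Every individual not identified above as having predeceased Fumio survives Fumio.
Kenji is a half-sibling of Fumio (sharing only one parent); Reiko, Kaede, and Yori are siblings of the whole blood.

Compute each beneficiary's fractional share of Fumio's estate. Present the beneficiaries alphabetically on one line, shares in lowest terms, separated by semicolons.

Akira 1/7; Chiyo 1/7; Kaede 2/7; Satoshi 1/14; Umeko 1/14; Yori 2/7

No spouse, descendants, or parent survives, so the estate passes to Fumio's siblings per stirpes.
Half-blood siblings count for one-half the weight of whole-blood siblings at the initial division.
Dividing 1 in proportion to weights (total weight 7/2): Kenji (weight 1/2) → 1/7; Reiko (weight 1) → 2/7; Kaede (weight 1) → 2/7; Yori (weight 1) → 2/7.
Kenji predeceased; the 1/7 allotted to Kenji's branch passes to Kenji's issue by representation.
The 1/7 is divided into 2 equal shares of 1/14 among Umeko, Satoshi.
Umeko is living and takes 1/14.
Satoshi is living and takes 1/14.
Reiko predeceased; the 2/7 allotted to Reiko's branch passes to Reiko's issue by representation.
The 2/7 is divided into 2 equal shares of 1/7 among Chiyo, Akira.
Chiyo is living and takes 1/7.
Akira is living and takes 1/7.
Kaede is living and takes 2/7.
Yori is living and takes 2/7.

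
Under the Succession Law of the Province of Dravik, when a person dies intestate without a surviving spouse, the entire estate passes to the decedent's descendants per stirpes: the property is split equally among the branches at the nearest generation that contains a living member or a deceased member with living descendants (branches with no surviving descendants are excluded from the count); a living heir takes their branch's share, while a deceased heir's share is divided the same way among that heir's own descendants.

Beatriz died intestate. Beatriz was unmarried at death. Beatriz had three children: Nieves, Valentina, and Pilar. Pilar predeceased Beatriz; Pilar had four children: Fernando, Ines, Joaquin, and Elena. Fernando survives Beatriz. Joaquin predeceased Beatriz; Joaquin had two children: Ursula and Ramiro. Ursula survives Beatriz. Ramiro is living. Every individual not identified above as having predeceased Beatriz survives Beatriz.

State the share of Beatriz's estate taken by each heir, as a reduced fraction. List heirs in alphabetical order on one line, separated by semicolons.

There is no surviving spouse, so the entire estate passes to Beatriz's descendants per stirpes.
The estate is divided into 3 equal shares of 1/3 among Nieves, Valentina, Pilar.
Nieves is living and takes 1/3.
Valentina is living and takes 1/3.
Pilar predeceased; the 1/3 allotted to Pilar's branch passes to Pilar's issue by representation.
The 1/3 is divided into 4 equal shares of 1/12 among Fernando, Ines, Joaquin, Elena.
Fernando is living and takes 1/12.
Ines is living and takes 1/12.
Joaquin predeceased; the 1/12 allotted to Joaquin's branch passes to Joaquin's issue by representation.
The 1/12 is divided into 2 equal shares of 1/24 among Ursula, Ramiro.
Ursula is living and takes 1/24.
Ramiro is living and takes 1/24.
Elena is living and takes 1/12.

Elena 1/12; Fernando 1/12; Ines 1/12; Nieves 1/3; Ramiro 1/24; Ursula 1/24; Valentina 1/3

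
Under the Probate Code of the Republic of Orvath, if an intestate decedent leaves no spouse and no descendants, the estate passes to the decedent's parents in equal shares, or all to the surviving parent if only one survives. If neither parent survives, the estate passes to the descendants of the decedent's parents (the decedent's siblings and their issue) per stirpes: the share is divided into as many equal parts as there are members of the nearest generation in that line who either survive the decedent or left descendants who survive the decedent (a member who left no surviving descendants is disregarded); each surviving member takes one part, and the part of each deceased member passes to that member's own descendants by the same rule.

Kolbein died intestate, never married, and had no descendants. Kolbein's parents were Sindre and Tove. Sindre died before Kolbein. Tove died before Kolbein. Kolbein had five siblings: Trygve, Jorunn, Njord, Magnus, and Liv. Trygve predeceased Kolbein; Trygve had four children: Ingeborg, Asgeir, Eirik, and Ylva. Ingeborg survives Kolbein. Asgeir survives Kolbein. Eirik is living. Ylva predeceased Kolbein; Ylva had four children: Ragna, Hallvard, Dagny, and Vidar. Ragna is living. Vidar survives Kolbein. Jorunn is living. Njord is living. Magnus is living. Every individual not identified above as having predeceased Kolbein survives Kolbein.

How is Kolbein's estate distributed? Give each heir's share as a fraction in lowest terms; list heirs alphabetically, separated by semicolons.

Asgeir 1/20; Dagny 1/80; Eirik 1/20; Hallvard 1/80; Ingeborg 1/20; Jorunn 1/5; Liv 1/5; Magnus 1/5; Njord 1/5; Ragna 1/80; Vidar 1/80

Neither parent survives and there are no descendants, so the estate passes to Kolbein's siblings and their issue per stirpes.
The estate is divided into 5 equal shares of 1/5 among Trygve, Jorunn, Njord, Magnus, Liv.
Trygve predeceased; the 1/5 allotted to Trygve's branch passes to Trygve's issue by representation.
The 1/5 is divided into 4 equal shares of 1/20 among Ingeborg, Asgeir, Eirik, Ylva.
Ingeborg is living and takes 1/20.
Asgeir is living and takes 1/20.
Eirik is living and takes 1/20.
Ylva predeceased; the 1/20 allotted to Ylva's branch passes to Ylva's issue by representation.
The 1/20 is divided into 4 equal shares of 1/80 among Ragna, Hallvard, Dagny, Vidar.
Ragna is living and takes 1/80.
Hallvard is living and takes 1/80.
Dagny is living and takes 1/80.
Vidar is living and takes 1/80.
Jorunn is living and takes 1/5.
Njord is living and takes 1/5.
Magnus is living and takes 1/5.
Liv is living and takes 1/5.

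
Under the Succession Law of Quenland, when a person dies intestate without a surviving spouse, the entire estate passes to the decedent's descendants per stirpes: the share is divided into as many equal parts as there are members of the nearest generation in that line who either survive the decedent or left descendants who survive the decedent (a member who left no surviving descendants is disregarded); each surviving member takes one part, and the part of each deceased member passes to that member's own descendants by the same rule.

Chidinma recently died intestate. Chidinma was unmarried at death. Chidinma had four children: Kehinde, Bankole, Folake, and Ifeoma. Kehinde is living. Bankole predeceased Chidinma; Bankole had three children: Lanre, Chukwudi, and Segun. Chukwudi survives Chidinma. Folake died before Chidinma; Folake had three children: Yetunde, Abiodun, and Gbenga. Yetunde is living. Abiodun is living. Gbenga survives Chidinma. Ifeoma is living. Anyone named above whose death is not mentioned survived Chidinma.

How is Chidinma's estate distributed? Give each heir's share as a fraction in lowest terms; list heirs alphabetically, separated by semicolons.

Abiodun 1/12; Chukwudi 1/12; Gbenga 1/12; Ifeoma 1/4; Kehinde 1/4; Lanre 1/12; Segun 1/12; Yetunde 1/12

There is no surviving spouse, so the entire estate passes to Chidinma's descendants per stirpes.
The estate is divided into 4 equal shares of 1/4 among Kehinde, Bankole, Folake, Ifeoma.
Kehinde is living and takes 1/4.
Bankole predeceased; the 1/4 allotted to Bankole's branch passes to Bankole's issue by representation.
The 1/4 is divided into 3 equal shares of 1/12 among Lanre, Chukwudi, Segun.
Lanre is living and takes 1/12.
Chukwudi is living and takes 1/12.
Segun is living and takes 1/12.
Folake predeceased; the 1/4 allotted to Folake's branch passes to Folake's issue by representation.
The 1/4 is divided into 3 equal shares of 1/12 among Yetunde, Abiodun, Gbenga.
Yetunde is living and takes 1/12.
Abiodun is living and takes 1/12.
Gbenga is living and takes 1/12.
Ifeoma is living and takes 1/4.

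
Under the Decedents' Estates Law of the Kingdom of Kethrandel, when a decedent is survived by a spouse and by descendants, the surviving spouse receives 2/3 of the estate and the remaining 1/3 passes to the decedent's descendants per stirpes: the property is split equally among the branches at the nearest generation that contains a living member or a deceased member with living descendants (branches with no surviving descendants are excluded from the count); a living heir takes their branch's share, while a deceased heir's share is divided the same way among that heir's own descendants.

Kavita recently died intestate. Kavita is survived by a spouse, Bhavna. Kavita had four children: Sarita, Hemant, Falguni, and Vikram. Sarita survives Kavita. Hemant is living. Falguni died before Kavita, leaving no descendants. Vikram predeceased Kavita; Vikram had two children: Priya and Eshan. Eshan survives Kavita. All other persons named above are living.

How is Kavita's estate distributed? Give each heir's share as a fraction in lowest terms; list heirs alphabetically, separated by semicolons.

Bhavna 2/3; Eshan 1/18; Hemant 1/9; Priya 1/18; Sarita 1/9

Bhavna, as surviving spouse, takes 2/3.
The remaining 1/3 passes to Kavita's descendants per stirpes.
Falguni left no surviving issue, so that branch lapses and is disregarded.
The 1/3 is divided into 3 equal shares of 1/9 among Sarita, Hemant, Vikram.
Sarita is living and takes 1/9.
Hemant is living and takes 1/9.
Vikram predeceased; the 1/9 allotted to Vikram's branch passes to Vikram's issue by representation.
The 1/9 is divided into 2 equal shares of 1/18 among Priya, Eshan.
Priya is living and takes 1/18.
Eshan is living and takes 1/18.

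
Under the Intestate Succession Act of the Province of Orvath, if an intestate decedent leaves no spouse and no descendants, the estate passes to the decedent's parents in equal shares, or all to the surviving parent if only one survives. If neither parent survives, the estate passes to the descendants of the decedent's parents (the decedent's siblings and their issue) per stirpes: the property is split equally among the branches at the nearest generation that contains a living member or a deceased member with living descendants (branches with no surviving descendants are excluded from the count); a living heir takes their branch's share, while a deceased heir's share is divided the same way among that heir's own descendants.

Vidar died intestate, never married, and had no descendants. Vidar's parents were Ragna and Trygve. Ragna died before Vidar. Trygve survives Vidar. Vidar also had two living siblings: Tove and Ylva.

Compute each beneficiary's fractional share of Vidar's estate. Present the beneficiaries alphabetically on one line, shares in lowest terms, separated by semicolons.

Trygve 1

Only one parent, Trygve, survives, so Trygve takes the entire estate. The siblings take nothing because a surviving parent has priority.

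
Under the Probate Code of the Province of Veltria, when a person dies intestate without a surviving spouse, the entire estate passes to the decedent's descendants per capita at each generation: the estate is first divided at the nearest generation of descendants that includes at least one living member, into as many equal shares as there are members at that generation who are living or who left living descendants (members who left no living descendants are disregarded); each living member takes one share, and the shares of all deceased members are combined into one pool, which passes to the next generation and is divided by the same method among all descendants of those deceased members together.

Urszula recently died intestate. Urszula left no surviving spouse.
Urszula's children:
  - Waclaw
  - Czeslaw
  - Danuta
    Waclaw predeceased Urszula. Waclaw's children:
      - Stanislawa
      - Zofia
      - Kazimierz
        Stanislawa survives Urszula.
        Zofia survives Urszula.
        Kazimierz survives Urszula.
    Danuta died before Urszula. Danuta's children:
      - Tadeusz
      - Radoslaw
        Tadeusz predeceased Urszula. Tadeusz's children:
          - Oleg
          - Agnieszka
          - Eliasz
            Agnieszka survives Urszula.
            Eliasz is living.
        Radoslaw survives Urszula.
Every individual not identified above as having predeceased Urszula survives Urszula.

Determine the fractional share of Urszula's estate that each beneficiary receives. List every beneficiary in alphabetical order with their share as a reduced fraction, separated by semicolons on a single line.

There is no surviving spouse, so the entire estate passes to Urszula's descendants per capita at each generation.
At generation 1 (Waclaw, Czeslaw, Danuta) there are 3 shares of (1)/3 = 1/3 each.
Living: Czeslaw — each takes 1/3.
Deceased: Waclaw and Danuta. Their combined 2/3 is pooled and carried to generation 2.
At generation 2 (Stanislawa, Zofia, Kazimierz, Tadeusz, Radoslaw) there are 5 shares of (2/3)/5 = 2/15 each.
Living: Stanislawa, Zofia, Kazimierz, and Radoslaw — each takes 2/15.
Deceased: Tadeusz. That 2/15 share is carried to generation 3.
At generation 3 (Oleg, Agnieszka, Eliasz) there are 3 shares of (2/15)/3 = 2/45 each.
Living: Oleg, Agnieszka, and Eliasz — each takes 2/45.

Agnieszka 2/45; Czeslaw 1/3; Eliasz 2/45; Kazimierz 2/15; Oleg 2/45; Radoslaw 2/15; Stanislawa 2/15; Zofia 2/15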